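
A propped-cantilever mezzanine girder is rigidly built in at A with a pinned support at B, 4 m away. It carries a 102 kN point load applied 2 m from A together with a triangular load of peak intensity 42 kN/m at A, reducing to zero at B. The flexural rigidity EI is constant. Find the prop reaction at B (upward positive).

R_B = 48.67 kN

Remove the prop at B; the released (primary) structure is a cantilever built in at A.
Downward deflection at the released point B due to the loads:
  point load 102 at a = 2: Pa²(3L − a)/(6EI) = 680/EI
  triangular load, peak 42 at the fixed end: w₀L⁴/(30EI) = 358.4/EI
  δ_0 = 1038/EI
Flexibility coefficient — unit upward force at B: δ_{BB} = L³/(3EI) = 21.33/EI.
Compatibility at B: δ_0 − R_B·δ_{BB} = 0, so R_B = 1038/21.33 = 48.67 kN.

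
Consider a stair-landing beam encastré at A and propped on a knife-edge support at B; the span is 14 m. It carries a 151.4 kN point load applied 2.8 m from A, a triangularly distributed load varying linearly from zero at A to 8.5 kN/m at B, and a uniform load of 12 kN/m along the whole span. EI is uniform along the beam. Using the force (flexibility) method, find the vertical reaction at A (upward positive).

R_A = 274.7 kN

Release the roller at B. Primary structure: cantilever fixed at A.
Downward deflection at the released point B due to the loads:
  point load 151.4 at a = 2.8: Pa²(3L − a)/(6EI) = 7755/EI
  triangular load, peak 8.5 at the free end: 11w₀L⁴/(120EI) = 29932/EI
  UDL 12: wL⁴/(8EI) = 57624/EI
  δ_0 = 95311/EI
Tip deflection under a unit load at B: L³/(3EI) = 914.7/EI.
Compatibility at B: δ_0 − R_B·δ_{BB} = 0, so R_B = 95311/914.7 = 104.2 kN.
Vertical equilibrium: R_A = ΣP − R_B = 378.9 − 104.2 = 274.7 kN.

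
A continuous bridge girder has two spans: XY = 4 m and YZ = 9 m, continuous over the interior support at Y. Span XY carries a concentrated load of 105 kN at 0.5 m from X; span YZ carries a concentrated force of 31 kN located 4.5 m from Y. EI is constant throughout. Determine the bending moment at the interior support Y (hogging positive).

Release continuity at Y by inserting a hinge; the redundant is the internal moment M_Y. The primary structure is two simply-supported spans XY and YZ.
Rotations at Y on the released spans (each span's end-slope, ×1/EI):
  span XY: point load 105 at a = 0.5: Pab(L + a)/(6LEI) = 34.45/EI
  span YZ: point load 31 at a = 4.5: Pab(L + b)/(6LEI) = 156.9/EI
  relative rotation θ_0 = (34.45 + 156.9)/EI = 191.4/EI
A unit hogging moment at Y produces rotation L₁/(3EI) + L₂/(3EI) = 4.333/EI.
Slope continuity at Y: θ_0 = M_Y·4.333/EI, so M_Y = 191.4/4.333 = 44.17 kN·m (hogging).

M_Y = 44.17 kN·m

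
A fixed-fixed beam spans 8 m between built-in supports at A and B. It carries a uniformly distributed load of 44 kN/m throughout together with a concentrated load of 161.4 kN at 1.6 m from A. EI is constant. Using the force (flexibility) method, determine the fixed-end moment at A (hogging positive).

M_A = 399.9 kN·m

Take the two fixed-end moments M_A, M_B as redundants; the released structure is the simple span AB.
Simple-span end rotations at A and B under the given loads:
  at A: UDL 44: wL³/(24EI) = 938.7/EI
  at B: UDL 44: wL³/(24EI) = 938.7/EI
  at A: point load 161.4 at a = 1.6: Pab(L + b)/(6LEI) = 495.8/EI
  at B: point load 161.4 at a = 1.6: Pab(L + a)/(6LEI) = 330.5/EI
  θ_A0 = 1434/EI,  θ_B0 = 1269/EI
Flexibility coefficients: a unit moment at one end gives L/(3EI) there and L/(6EI) at the far end, so f₁₁ = f₂₂ = 2.667/EI and f₁₂ = f₂₁ = 1.333/EI.
Compatibility — zero rotation at each built-in end:
  2.667 M_A + 1.333 M_B = 1434
  1.333 M_A + 2.667 M_B = 1269
Solving the pair gives M_A = 399.9 kN·m and M_B = 276 kN·m (hogging).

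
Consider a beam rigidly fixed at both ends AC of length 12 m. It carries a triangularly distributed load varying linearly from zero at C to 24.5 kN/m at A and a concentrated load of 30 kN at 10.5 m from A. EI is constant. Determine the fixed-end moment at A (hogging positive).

Take the two fixed-end moments M_A, M_C as redundants; the released structure is the simple span AC.
End rotations of the released simple span under the applied load (×1/EI):
  at A: triangular load, peak 24.5: w₀L³/(45EI) = 940.8/EI
  at C: triangular load, peak 24.5: 7w₀L³/(360EI) = 823.2/EI
  at A: point load 30 at a = 10.5: Pab(L + b)/(6LEI) = 88.59/EI
  at C: point load 30 at a = 10.5: Pab(L + a)/(6LEI) = 147.7/EI
  θ_A0 = 1029/EI,  θ_C0 = 970.9/EI
Flexibility coefficients: a unit moment at one end gives L/(3EI) there and L/(6EI) at the far end, so f₁₁ = f₂₂ = 4/EI and f₁₂ = f₂₁ = 2/EI.
Compatibility — zero rotation at each built-in end:
  4 M_A + 2 M_C = 1029
  2 M_A + 4 M_C = 970.9
Solving the pair gives M_A = 181.3 kN·m and M_C = 152.1 kN·m (hogging).

M_A = 181.3 kN·m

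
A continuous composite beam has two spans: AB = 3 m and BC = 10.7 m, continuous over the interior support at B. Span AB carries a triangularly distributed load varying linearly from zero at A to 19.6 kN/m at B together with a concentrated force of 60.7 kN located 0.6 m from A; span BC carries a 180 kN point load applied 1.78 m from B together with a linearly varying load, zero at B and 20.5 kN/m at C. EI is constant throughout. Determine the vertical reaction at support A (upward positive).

R_A = -43.17 kN

Take M_B as the redundant. Released structure: two simple spans AB and BC with a hinge at B.
Discontinuity in slope at B on the released structure — sum the simple-span end rotations:
  span AB: triangular load, peak 19.6: w₀L³/(45EI) = 11.76/EI
  span AB: point load 60.7 at a = 0.6: Pab(L + a)/(6LEI) = 17.48/EI
  span BC: point load 180 at a = 1.78: Pab(L + b)/(6LEI) = 873.4/EI
  span BC: triangular load, peak 20.5: 7w₀L³/(360EI) = 488.3/EI
  relative rotation θ_0 = (29.24 + 1362)/EI = 1391/EI
A unit hogging moment at B produces rotation L₁/(3EI) + L₂/(3EI) = 4.567/EI.
Compatibility: M_B·(L₁+L₂)/(3EI) = θ_0, giving M_B = 304.6 kN·m (hogging).
Span AB, ΣM about A with M_B applied at B: R_B^{AB}·3 = 95.22 + 304.6, so R_B^{AB} = 133.3 kN and R_A = 90.1 − 133.3 = -43.17 kN.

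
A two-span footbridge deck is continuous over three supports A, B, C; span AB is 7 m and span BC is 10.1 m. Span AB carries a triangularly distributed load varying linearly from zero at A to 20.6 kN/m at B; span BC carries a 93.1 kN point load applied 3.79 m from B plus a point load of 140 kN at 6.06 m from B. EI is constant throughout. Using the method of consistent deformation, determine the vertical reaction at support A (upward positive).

Take M_B as the redundant. Released structure: two simple spans AB and BC with a hinge at B.
Rotations at B on the released spans (each span's end-slope, ×1/EI):
  span AB: triangular load, peak 20.6: w₀L³/(45EI) = 157/EI
  span BC: point load 93.1 at a = 3.79: Pab(L + b)/(6LEI) = 602.9/EI
  span BC: point load 140 at a = 6.06: Pab(L + b)/(6LEI) = 799.8/EI
  relative rotation θ_0 = (157 + 1403)/EI = 1560/EI
A unit hogging moment at B produces rotation L₁/(3EI) + L₂/(3EI) = 5.7/EI.
Compatibility: M_B·(L₁+L₂)/(3EI) = θ_0, giving M_B = 273.6 kN·m (hogging).
Span AB, ΣM about A with M_B applied at B: R_B^{AB}·7 = 336.5 + 273.6, so R_B^{AB} = 87.16 kN and R_A = 72.1 − 87.16 = -15.06 kN.

R_A = -15.06 kN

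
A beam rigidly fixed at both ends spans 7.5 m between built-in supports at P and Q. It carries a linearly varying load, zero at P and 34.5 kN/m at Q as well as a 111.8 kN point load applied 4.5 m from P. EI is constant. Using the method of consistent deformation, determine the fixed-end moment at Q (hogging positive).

M_Q = 217.8 kN·m

Release both end moments; the primary structure is a simply-supported span PQ with redundants M_P and M_Q.
On the primary (simply-supported) span, the end slopes from the loading are:
  at P: triangular load, peak 34.5: 7w₀L³/(360EI) = 283/EI
  at Q: triangular load, peak 34.5: w₀L³/(45EI) = 323.4/EI
  at P: point load 111.8 at a = 4.5: Pab(L + b)/(6LEI) = 352.2/EI
  at Q: point load 111.8 at a = 4.5: Pab(L + a)/(6LEI) = 402.5/EI
  θ_P0 = 635.2/EI,  θ_Q0 = 725.9/EI
Flexibility coefficients: a unit moment at one end gives L/(3EI) there and L/(6EI) at the far end, so f₁₁ = f₂₂ = 2.5/EI and f₁₂ = f₂₁ = 1.25/EI.
Compatibility — zero rotation at each built-in end:
  2.5 M_P + 1.25 M_Q = 635.2
  1.25 M_P + 2.5 M_Q = 725.9
Solving the pair gives M_P = 145.2 kN·m and M_Q = 217.8 kN·m (hogging).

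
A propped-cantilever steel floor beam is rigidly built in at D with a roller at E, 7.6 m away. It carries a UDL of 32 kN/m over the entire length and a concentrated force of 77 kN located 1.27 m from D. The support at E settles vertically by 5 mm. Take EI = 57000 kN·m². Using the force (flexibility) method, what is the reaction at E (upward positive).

R_E = 92.3 kN

Choose R_E as the redundant. The primary structure is the cantilever fixed at D.
Downward deflection at the released point E due to the loads:
  UDL 32: wL⁴/(8EI) = 13345/EI
  point load 77 at a = 1.27: Pa²(3L − a)/(6EI) = 445.6/EI
  δ_0 = 13791/EI
Tip deflection under a unit load at E: L³/(3EI) = 146.3/EI.
With EI = 57000 kN·m²: δ_0 = 0.24194 m and δ_{EE} = 0.002567 m/kN.
Compatibility — the beam at E must follow the support down by 0.005 m: δ_0 − R_E·δ_{EE} = 0.005, so R_E = (0.24194 − 0.005)/0.002567 = 92.3 kN.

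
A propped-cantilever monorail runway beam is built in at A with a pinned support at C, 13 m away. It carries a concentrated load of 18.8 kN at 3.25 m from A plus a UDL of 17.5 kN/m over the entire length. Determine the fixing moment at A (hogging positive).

M_A = 409.8 kN·m

Take the reaction at C as the redundant and release it; the primary structure is a cantilever fixed at A.
Downward deflection at the released point C due to the loads:
  point load 18.8 at a = 3.25: Pa²(3L − a)/(6EI) = 1183/EI
  UDL 17.5: wL⁴/(8EI) = 62477/EI
  δ_0 = 63660/EI
Tip deflection under a unit load at C: L³/(3EI) = 732.3/EI.
Compatibility at C: δ_0 − R_C·δ_{CC} = 0, so R_C = 63660/732.3 = 86.93 kN.
Moment equilibrium about A: M_A = Σ(load moments about A) − R_C·L = 1540 − 86.93×13 = 409.8 kN·m.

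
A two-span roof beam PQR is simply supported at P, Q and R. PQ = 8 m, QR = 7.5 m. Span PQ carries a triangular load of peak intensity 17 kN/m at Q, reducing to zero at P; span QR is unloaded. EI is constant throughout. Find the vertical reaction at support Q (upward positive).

R_Q = 55 kN

Insert a hinge at Q; M_Q is the redundant, and each span becomes simply supported.
Discontinuity in slope at Q on the released structure — sum the simple-span end rotations:
  span PQ: triangular load, peak 17: w₀L³/(45EI) = 193.4/EI
  relative rotation θ_0 = (193.4 + 0)/EI = 193.4/EI
A unit hogging moment at Q produces rotation L₁/(3EI) + L₂/(3EI) = 5.167/EI.
Slope continuity at Q: θ_0 = M_Q·5.167/EI, so M_Q = 193.4/5.167 = 37.44 kN·m (hogging).
Span PQ, ΣM about P with M_Q applied at Q: R_Q^{PQ}·8 = 362.7 + 37.44, so R_Q^{PQ} = 50.01 kN and R_P = 68 − 50.01 = 17.99 kN.
Span QR, ΣM about R: R_Q^{QR}·7.5 = 0 + 37.44, so R_Q^{QR} = 4.992 kN and R_R = 0 − 4.992 = -4.992 kN.
R_Q = 50.01 + 4.992 = 55 kN.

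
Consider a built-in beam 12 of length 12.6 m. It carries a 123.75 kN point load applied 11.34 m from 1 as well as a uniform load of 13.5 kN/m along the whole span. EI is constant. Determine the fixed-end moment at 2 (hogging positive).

Release both end moments; the primary structure is a simply-supported span 12 with redundants M_1 and M_2.
Simple-span end rotations at 1 and 2 under the given loads:
  at 1: point load 123.75 at a = 11.34: Pab(L + b)/(6LEI) = 324.2/EI
  at 2: point load 123.75 at a = 11.34: Pab(L + a)/(6LEI) = 559.9/EI
  at 1: UDL 13.5: wL³/(24EI) = 1125/EI
  at 2: UDL 13.5: wL³/(24EI) = 1125/EI
  θ_10 = 1449/EI,  θ_20 = 1685/EI
Flexibility coefficients: a unit moment at one end gives L/(3EI) there and L/(6EI) at the far end, so f₁₁ = f₂₂ = 4.2/EI and f₁₂ = f₂₁ = 2.1/EI.
Compatibility — zero rotation at each built-in end:
  4.2 M_1 + 2.1 M_2 = 1449
  2.1 M_1 + 4.2 M_2 = 1685
Solving the pair gives M_1 = 192.6 kN·m and M_2 = 304.9 kN·m (hogging).

M_2 = 304.9 kN·m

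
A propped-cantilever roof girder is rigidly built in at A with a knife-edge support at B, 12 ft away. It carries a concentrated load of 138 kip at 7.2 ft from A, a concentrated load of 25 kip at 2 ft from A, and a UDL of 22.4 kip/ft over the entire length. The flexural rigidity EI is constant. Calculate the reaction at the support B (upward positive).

R_B = 161.4 kip

Take the reaction at B as the redundant and release it; the primary structure is a cantilever fixed at A.
Free-end deflection of the primary structure under the applied loading (downward +):
  point load 138 at a = 7.2: Pa²(3L − a)/(6EI) = 34339/EI
  point load 25 at a = 2: Pa²(3L − a)/(6EI) = 566.7/EI
  UDL 22.4: wL⁴/(8EI) = 58061/EI
  δ_0 = 92966/EI
Flexibility coefficient — unit upward force at B: δ_{BB} = L³/(3EI) = 576/EI.
Compatibility at B: δ_0 − R_B·δ_{BB} = 0, so R_B = 92966/576 = 161.4 kip.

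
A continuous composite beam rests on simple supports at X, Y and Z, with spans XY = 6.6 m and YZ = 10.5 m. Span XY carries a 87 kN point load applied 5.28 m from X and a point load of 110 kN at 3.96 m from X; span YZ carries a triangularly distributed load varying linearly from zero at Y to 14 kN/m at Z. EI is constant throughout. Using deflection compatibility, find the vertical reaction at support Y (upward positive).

Take M_Y as the redundant. Released structure: two simple spans XY and YZ with a hinge at Y.
Rotations at Y on the released spans (each span's end-slope, ×1/EI):
  span XY: point load 87 at a = 5.28: Pab(L + a)/(6LEI) = 181.9/EI
  span XY: point load 110 at a = 3.96: Pab(L + a)/(6LEI) = 306.7/EI
  span YZ: triangular load, peak 14: 7w₀L³/(360EI) = 315.1/EI
  relative rotation θ_0 = (488.6 + 315.1)/EI = 803.7/EI
A unit hogging moment at Y produces rotation L₁/(3EI) + L₂/(3EI) = 5.7/EI.
Slope continuity at Y: θ_0 = M_Y·5.7/EI, so M_Y = 803.7/5.7 = 141 kN·m (hogging).
Span XY, ΣM about X with M_Y applied at Y: R_Y^{XY}·6.6 = 895 + 141, so R_Y^{XY} = 157 kN and R_X = 197 − 157 = 40.04 kN.
Span YZ, ΣM about Z: R_Y^{YZ}·10.5 = 257.2 + 141, so R_Y^{YZ} = 37.93 kN and R_Z = 73.5 − 37.93 = 35.57 kN.
R_Y = 157 + 37.93 = 194.9 kN.

R_Y = 194.9 kN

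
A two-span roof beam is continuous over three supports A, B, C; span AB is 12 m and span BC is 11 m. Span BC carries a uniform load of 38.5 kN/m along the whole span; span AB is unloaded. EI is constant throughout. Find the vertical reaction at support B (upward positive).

R_B = 260.3 kN

Take M_B as the redundant. Released structure: two simple spans AB and BC with a hinge at B.
Rotations at B on the released spans (each span's end-slope, ×1/EI):
  span BC: UDL 38.5: wL³/(24EI) = 2135/EI
  relative rotation θ_0 = (0 + 2135)/EI = 2135/EI
A unit hogging moment at B produces rotation L₁/(3EI) + L₂/(3EI) = 7.667/EI.
Slope continuity at B: θ_0 = M_B·7.667/EI, so M_B = 2135/7.667 = 278.5 kN·m (hogging).
Span AB, ΣM about A with M_B applied at B: R_B^{AB}·12 = 0 + 278.5, so R_B^{AB} = 23.21 kN and R_A = 0 − 23.21 = -23.21 kN.
Span BC, ΣM about C: R_B^{BC}·11 = 2329 + 278.5, so R_B^{BC} = 237.1 kN and R_C = 423.5 − 237.1 = 186.4 kN.
R_B = 23.21 + 237.1 = 260.3 kN.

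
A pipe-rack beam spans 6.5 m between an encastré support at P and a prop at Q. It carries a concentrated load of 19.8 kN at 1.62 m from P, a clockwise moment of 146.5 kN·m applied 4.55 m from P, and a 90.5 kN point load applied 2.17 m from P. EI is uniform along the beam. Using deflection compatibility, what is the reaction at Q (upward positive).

Release the roller at Q. Primary structure: cantilever fixed at P.
Primary-structure tip deflection at Q by superposition:
  point load 19.8 at a = 1.62: Pa²(3L − a)/(6EI) = 154.9/EI
  clockwise couple 146.5 at a = 4.55: M₀a(2L − a)/(2EI) = 2816/EI
  point load 90.5 at a = 2.17: Pa²(3L − a)/(6EI) = 1231/EI
  δ_0 = 4202/EI
Flexibility coefficient — unit upward force at Q: δ_{QQ} = L³/(3EI) = 91.54/EI.
The prop prevents deflection at Q: R_Q = δ_0/δ_{QQ} = 4202/91.54 = 45.9 kN.

R_Q = 45.9 kN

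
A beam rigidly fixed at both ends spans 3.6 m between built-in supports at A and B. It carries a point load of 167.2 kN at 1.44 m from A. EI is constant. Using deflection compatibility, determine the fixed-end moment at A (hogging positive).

Release both end moments; the primary structure is a simply-supported span AB with redundants M_A and M_B.
Simple-span end rotations at A and B under the given loads:
  at A: point load 167.2 at a = 1.44: Pab(L + b)/(6LEI) = 138.7/EI
  at B: point load 167.2 at a = 1.44: Pab(L + a)/(6LEI) = 121.3/EI
  θ_A0 = 138.7/EI,  θ_B0 = 121.3/EI
Flexibility coefficients: a unit moment at one end gives L/(3EI) there and L/(6EI) at the far end, so f₁₁ = f₂₂ = 1.2/EI and f₁₂ = f₂₁ = 0.6/EI.
Compatibility — zero rotation at each built-in end:
  1.2 M_A + 0.6 M_B = 138.7
  0.6 M_A + 1.2 M_B = 121.3
Solving the pair gives M_A = 86.68 kN·m and M_B = 57.78 kN·m (hogging).

M_A = 86.68 kN·m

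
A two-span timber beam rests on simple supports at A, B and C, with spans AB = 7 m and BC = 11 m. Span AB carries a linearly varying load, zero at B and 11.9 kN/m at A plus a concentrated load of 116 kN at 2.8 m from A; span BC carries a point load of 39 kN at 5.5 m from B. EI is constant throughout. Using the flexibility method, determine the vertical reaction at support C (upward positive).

R_C = 9.006 kN

Take M_B as the redundant. Released structure: two simple spans AB and BC with a hinge at B.
Discontinuity in slope at B on the released structure — sum the simple-span end rotations:
  span AB: triangular load, peak 11.9: 7w₀L³/(360EI) = 79.37/EI
  span AB: point load 116 at a = 2.8: Pab(L + a)/(6LEI) = 318.3/EI
  span BC: point load 39 at a = 5.5: Pab(L + b)/(6LEI) = 294.9/EI
  relative rotation θ_0 = (397.7 + 294.9)/EI = 692.6/EI
A unit hogging moment at B produces rotation L₁/(3EI) + L₂/(3EI) = 6/EI.
Compatibility: M_B·(L₁+L₂)/(3EI) = θ_0, giving M_B = 115.4 kN·m (hogging).
Span BC, ΣM about C: R_B^{BC}·11 = 214.5 + 115.4, so R_B^{BC} = 29.99 kN and R_C = 39 − 29.99 = 9.006 kN.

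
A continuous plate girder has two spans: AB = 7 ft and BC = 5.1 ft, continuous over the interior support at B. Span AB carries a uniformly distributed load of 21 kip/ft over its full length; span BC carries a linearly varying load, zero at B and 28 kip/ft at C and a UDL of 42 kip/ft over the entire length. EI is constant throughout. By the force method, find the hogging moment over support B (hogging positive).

Release continuity at B by inserting a hinge; the redundant is the internal moment M_B. The primary structure is two simply-supported spans AB and BC.
Discontinuity in slope at B on the released structure — sum the simple-span end rotations:
  span AB: UDL 21: wL³/(24EI) = 300.1/EI
  span BC: triangular load, peak 28: 7w₀L³/(360EI) = 72.22/EI
  span BC: UDL 42: wL³/(24EI) = 232.1/EI
  relative rotation θ_0 = (300.1 + 304.4)/EI = 604.5/EI
A unit hogging moment at B produces rotation L₁/(3EI) + L₂/(3EI) = 4.033/EI.
Compatibility: M_B·(L₁+L₂)/(3EI) = θ_0, giving M_B = 149.9 kip·ft (hogging).

M_B = 149.9 kip·ft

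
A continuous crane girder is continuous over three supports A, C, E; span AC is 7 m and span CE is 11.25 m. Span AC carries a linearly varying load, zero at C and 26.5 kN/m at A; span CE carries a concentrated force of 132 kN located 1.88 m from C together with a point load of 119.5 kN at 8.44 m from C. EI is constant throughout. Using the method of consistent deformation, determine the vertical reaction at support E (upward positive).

Insert a hinge at C; M_C is the redundant, and each span becomes simply supported.
Discontinuity in slope at C on the released structure — sum the simple-span end rotations:
  span AC: triangular load, peak 26.5: 7w₀L³/(360EI) = 176.7/EI
  span CE: point load 132 at a = 1.88: Pab(L + b)/(6LEI) = 710.3/EI
  span CE: point load 119.5 at a = 8.44: Pab(L + b)/(6LEI) = 590.3/EI
  relative rotation θ_0 = (176.7 + 1301)/EI = 1477/EI
A unit hogging moment at C produces rotation L₁/(3EI) + L₂/(3EI) = 6.083/EI.
Compatibility: M_C·(L₁+L₂)/(3EI) = θ_0, giving M_C = 242.9 kN·m (hogging).
Span CE, ΣM about E: R_C^{CE}·11.25 = 1573 + 242.9, so R_C^{CE} = 161.4 kN and R_E = 251.5 − 161.4 = 90.12 kN.

R_E = 90.12 kN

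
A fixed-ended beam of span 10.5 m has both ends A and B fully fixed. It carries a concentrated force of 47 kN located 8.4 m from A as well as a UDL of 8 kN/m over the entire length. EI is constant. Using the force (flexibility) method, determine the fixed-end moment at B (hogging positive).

Release both end moments; the primary structure is a simply-supported span AB with redundants M_A and M_B.
Simple-span end rotations at A and B under the given loads:
  at A: point load 47 at a = 8.4: Pab(L + b)/(6LEI) = 165.8/EI
  at B: point load 47 at a = 8.4: Pab(L + a)/(6LEI) = 248.7/EI
  at A: UDL 8: wL³/(24EI) = 385.9/EI
  at B: UDL 8: wL³/(24EI) = 385.9/EI
  θ_A0 = 551.7/EI,  θ_B0 = 634.6/EI
Flexibility coefficients: a unit moment at one end gives L/(3EI) there and L/(6EI) at the far end, so f₁₁ = f₂₂ = 3.5/EI and f₁₂ = f₂₁ = 1.75/EI.
Compatibility — zero rotation at each built-in end:
  3.5 M_A + 1.75 M_B = 551.7
  1.75 M_A + 3.5 M_B = 634.6
Solving the pair gives M_A = 89.29 kN·m and M_B = 136.7 kN·m (hogging).

M_B = 136.7 kN·m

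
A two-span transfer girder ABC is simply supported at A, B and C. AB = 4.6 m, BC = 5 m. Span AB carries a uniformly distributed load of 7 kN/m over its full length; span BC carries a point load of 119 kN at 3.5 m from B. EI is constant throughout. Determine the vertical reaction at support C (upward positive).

R_C = 73.07 kN

Take M_B as the redundant. Released structure: two simple spans AB and BC with a hinge at B.
Discontinuity in slope at B on the released structure — sum the simple-span end rotations:
  span AB: UDL 7: wL³/(24EI) = 28.39/EI
  span BC: point load 119 at a = 3.5: Pab(L + b)/(6LEI) = 135.4/EI
  relative rotation θ_0 = (28.39 + 135.4)/EI = 163.8/EI
A unit hogging moment at B produces rotation L₁/(3EI) + L₂/(3EI) = 3.2/EI.
Slope continuity at B: θ_0 = M_B·3.2/EI, so M_B = 163.8/3.2 = 51.17 kN·m (hogging).
Span BC, ΣM about C: R_B^{BC}·5 = 178.5 + 51.17, so R_B^{BC} = 45.93 kN and R_C = 119 − 45.93 = 73.07 kN.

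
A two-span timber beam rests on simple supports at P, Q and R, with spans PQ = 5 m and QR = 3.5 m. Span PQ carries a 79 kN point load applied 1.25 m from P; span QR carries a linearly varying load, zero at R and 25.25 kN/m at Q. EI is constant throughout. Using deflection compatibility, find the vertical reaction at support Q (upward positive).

Release continuity at Q by inserting a hinge; the redundant is the internal moment M_Q. The primary structure is two simply-supported spans PQ and QR.
Rotations at Q on the released spans (each span's end-slope, ×1/EI):
  span PQ: point load 79 at a = 1.25: Pab(L + a)/(6LEI) = 77.15/EI
  span QR: triangular load, peak 25.25: w₀L³/(45EI) = 24.06/EI
  relative rotation θ_0 = (77.15 + 24.06)/EI = 101.2/EI
A unit hogging moment at Q produces rotation L₁/(3EI) + L₂/(3EI) = 2.833/EI.
Compatibility: M_Q·(L₁+L₂)/(3EI) = θ_0, giving M_Q = 35.72 kN·m (hogging).
Span PQ, ΣM about P with M_Q applied at Q: R_Q^{PQ}·5 = 98.75 + 35.72, so R_Q^{PQ} = 26.89 kN and R_P = 79 − 26.89 = 52.11 kN.
Span QR, ΣM about R: R_Q^{QR}·3.5 = 103.1 + 35.72, so R_Q^{QR} = 39.66 kN and R_R = 44.19 − 39.66 = 4.524 kN.
R_Q = 26.89 + 39.66 = 66.56 kN.

R_Q = 66.56 kN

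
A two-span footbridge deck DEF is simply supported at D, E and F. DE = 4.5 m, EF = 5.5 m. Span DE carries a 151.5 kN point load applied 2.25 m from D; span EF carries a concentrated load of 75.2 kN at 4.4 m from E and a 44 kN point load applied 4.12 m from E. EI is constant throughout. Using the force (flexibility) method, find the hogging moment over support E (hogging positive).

Take M_E as the redundant. Released structure: two simple spans DE and EF with a hinge at E.
Rotations at E on the released spans (each span's end-slope, ×1/EI):
  span DE: point load 151.5 at a = 2.25: Pab(L + a)/(6LEI) = 191.7/EI
  span EF: point load 75.2 at a = 4.4: Pab(L + b)/(6LEI) = 72.79/EI
  span EF: point load 44 at a = 4.12: Pab(L + b)/(6LEI) = 52.16/EI
  relative rotation θ_0 = (191.7 + 124.9)/EI = 316.7/EI
A unit hogging moment at E produces rotation L₁/(3EI) + L₂/(3EI) = 3.333/EI.
Compatibility: M_E·(L₁+L₂)/(3EI) = θ_0, giving M_E = 95.01 kN·m (hogging).

M_E = 95.01 kN·m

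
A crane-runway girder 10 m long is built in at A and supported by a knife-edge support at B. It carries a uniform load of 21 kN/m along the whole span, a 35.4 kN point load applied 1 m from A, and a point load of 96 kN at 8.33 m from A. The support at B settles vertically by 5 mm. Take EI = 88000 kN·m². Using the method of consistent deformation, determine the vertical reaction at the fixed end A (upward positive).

Take the reaction at B as the redundant and release it; the primary structure is a cantilever fixed at A.
Free-end deflection of the primary structure under the applied loading (downward +):
  UDL 21: wL⁴/(8EI) = 26250/EI
  point load 35.4 at a = 1: Pa²(3L − a)/(6EI) = 171.1/EI
  point load 96 at a = 8.33: Pa²(3L − a)/(6EI) = 24059/EI
  δ_0 = 50480/EI
Flexibility coefficient — unit upward force at B: δ_{BB} = L³/(3EI) = 333.3/EI.
With EI = 88000 kN·m²: δ_0 = 0.57363 m and δ_{BB} = 0.003788 m/kN.
Compatibility — the beam at B must follow the support down by 0.005 m: δ_0 − R_B·δ_{BB} = 0.005, so R_B = (0.57363 − 0.005)/0.003788 = 150.1 kN.
Vertical equilibrium: R_A = ΣP − R_B = 341.4 − 150.1 = 191.3 kN.

R_A = 191.3 kN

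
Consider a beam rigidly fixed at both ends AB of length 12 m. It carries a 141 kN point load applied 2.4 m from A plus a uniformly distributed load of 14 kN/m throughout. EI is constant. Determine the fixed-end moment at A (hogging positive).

Take the two fixed-end moments M_A, M_B as redundants; the released structure is the simple span AB.
End rotations of the released simple span under the applied load (×1/EI):
  at A: point load 141 at a = 2.4: Pab(L + b)/(6LEI) = 974.6/EI
  at B: point load 141 at a = 2.4: Pab(L + a)/(6LEI) = 649.7/EI
  at A: UDL 14: wL³/(24EI) = 1008/EI
  at B: UDL 14: wL³/(24EI) = 1008/EI
  θ_A0 = 1983/EI,  θ_B0 = 1658/EI
Flexibility coefficients: a unit moment at one end gives L/(3EI) there and L/(6EI) at the far end, so f₁₁ = f₂₂ = 4/EI and f₁₂ = f₂₁ = 2/EI.
Compatibility — zero rotation at each built-in end:
  4 M_A + 2 M_B = 1983
  2 M_A + 4 M_B = 1658
Solving the pair gives M_A = 384.6 kN·m and M_B = 222.1 kN·m (hogging).

M_A = 384.6 kN·m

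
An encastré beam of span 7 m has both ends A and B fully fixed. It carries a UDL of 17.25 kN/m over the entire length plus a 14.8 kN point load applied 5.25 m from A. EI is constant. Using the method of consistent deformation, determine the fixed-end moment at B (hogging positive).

M_B = 85.01 kN·m

Release both end moments; the primary structure is a simply-supported span AB with redundants M_A and M_B.
Simple-span end rotations at A and B under the given loads:
  at A: UDL 17.25: wL³/(24EI) = 246.5/EI
  at B: UDL 17.25: wL³/(24EI) = 246.5/EI
  at A: point load 14.8 at a = 5.25: Pab(L + b)/(6LEI) = 28.33/EI
  at B: point load 14.8 at a = 5.25: Pab(L + a)/(6LEI) = 39.66/EI
  θ_A0 = 274.9/EI,  θ_B0 = 286.2/EI
Flexibility coefficients: a unit moment at one end gives L/(3EI) there and L/(6EI) at the far end, so f₁₁ = f₂₂ = 2.333/EI and f₁₂ = f₂₁ = 1.167/EI.
Compatibility — zero rotation at each built-in end:
  2.333 M_A + 1.167 M_B = 274.9
  1.167 M_A + 2.333 M_B = 286.2
Solving the pair gives M_A = 75.29 kN·m and M_B = 85.01 kN·m (hogging).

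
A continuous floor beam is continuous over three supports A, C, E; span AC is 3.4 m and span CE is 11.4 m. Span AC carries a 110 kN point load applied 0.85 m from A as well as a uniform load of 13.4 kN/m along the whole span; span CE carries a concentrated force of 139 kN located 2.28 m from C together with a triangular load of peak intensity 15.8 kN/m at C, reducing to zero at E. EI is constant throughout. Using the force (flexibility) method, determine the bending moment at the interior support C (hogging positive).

Insert a hinge at C; M_C is the redundant, and each span becomes simply supported.
Discontinuity in slope at C on the released structure — sum the simple-span end rotations:
  span AC: point load 110 at a = 0.85: Pab(L + a)/(6LEI) = 49.67/EI
  span AC: UDL 13.4: wL³/(24EI) = 21.94/EI
  span CE: point load 139 at a = 2.28: Pab(L + b)/(6LEI) = 867.1/EI
  span CE: triangular load, peak 15.8: w₀L³/(45EI) = 520.2/EI
  relative rotation θ_0 = (71.62 + 1387)/EI = 1459/EI
A unit hogging moment at C produces rotation L₁/(3EI) + L₂/(3EI) = 4.933/EI.
Slope continuity at C: θ_0 = M_C·4.933/EI, so M_C = 1459/4.933 = 295.7 kN·m (hogging).

M_C = 295.7 kN·m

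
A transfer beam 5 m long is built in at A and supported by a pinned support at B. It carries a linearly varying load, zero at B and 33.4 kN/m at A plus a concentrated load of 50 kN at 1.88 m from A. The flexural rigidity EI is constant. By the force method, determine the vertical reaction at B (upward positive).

Take the reaction at B as the redundant and release it; the primary structure is a cantilever fixed at A.
Deflection at B on the released cantilever, summing each load's contribution:
  triangular load, peak 33.4 at the fixed end: w₀L⁴/(30EI) = 695.8/EI
  point load 50 at a = 1.88: Pa²(3L − a)/(6EI) = 386.4/EI
  δ_0 = 1082/EI
Tip deflection under a unit load at B: L³/(3EI) = 41.67/EI.
The prop prevents deflection at B: R_B = δ_0/δ_{BB} = 1082/41.67 = 25.97 kN.

R_B = 25.97 kN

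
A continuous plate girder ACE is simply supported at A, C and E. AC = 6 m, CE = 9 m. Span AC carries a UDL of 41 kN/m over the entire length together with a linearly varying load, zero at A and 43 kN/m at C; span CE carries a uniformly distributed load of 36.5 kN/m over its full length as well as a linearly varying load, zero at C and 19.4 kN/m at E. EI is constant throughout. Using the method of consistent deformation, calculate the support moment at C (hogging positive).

Release continuity at C by inserting a hinge; the redundant is the internal moment M_C. The primary structure is two simply-supported spans AC and CE.
End slopes at the hinge C, treating each span as simply supported:
  span AC: UDL 41: wL³/(24EI) = 369/EI
  span AC: triangular load, peak 43: w₀L³/(45EI) = 206.4/EI
  span CE: UDL 36.5: wL³/(24EI) = 1109/EI
  span CE: triangular load, peak 19.4: 7w₀L³/(360EI) = 275/EI
  relative rotation θ_0 = (575.4 + 1384)/EI = 1959/EI
A unit hogging moment at C produces rotation L₁/(3EI) + L₂/(3EI) = 5/EI.
Slope continuity at C: θ_0 = M_C·5/EI, so M_C = 1959/5 = 391.8 kN·m (hogging).

M_C = 391.8 kN·m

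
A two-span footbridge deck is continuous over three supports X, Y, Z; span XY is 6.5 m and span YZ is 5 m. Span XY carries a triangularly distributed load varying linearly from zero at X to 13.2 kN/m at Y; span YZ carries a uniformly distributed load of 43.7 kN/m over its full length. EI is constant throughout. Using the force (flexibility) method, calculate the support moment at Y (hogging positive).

M_Y = 80.39 kN·m

Insert a hinge at Y; M_Y is the redundant, and each span becomes simply supported.
Rotations at Y on the released spans (each span's end-slope, ×1/EI):
  span XY: triangular load, peak 13.2: w₀L³/(45EI) = 80.56/EI
  span YZ: UDL 43.7: wL³/(24EI) = 227.6/EI
  relative rotation θ_0 = (80.56 + 227.6)/EI = 308.2/EI
A unit hogging moment at Y produces rotation L₁/(3EI) + L₂/(3EI) = 3.833/EI.
Slope continuity at Y: θ_0 = M_Y·3.833/EI, so M_Y = 308.2/3.833 = 80.39 kN·m (hogging).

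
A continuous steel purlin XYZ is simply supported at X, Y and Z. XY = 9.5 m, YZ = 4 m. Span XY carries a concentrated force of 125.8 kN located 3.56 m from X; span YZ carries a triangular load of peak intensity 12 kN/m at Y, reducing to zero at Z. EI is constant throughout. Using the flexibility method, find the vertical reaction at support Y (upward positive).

Release continuity at Y by inserting a hinge; the redundant is the internal moment M_Y. The primary structure is two simply-supported spans XY and YZ.
Rotations at Y on the released spans (each span's end-slope, ×1/EI):
  span XY: point load 125.8 at a = 3.56: Pab(L + a)/(6LEI) = 609.5/EI
  span YZ: triangular load, peak 12: w₀L³/(45EI) = 17.07/EI
  relative rotation θ_0 = (609.5 + 17.07)/EI = 626.6/EI
A unit hogging moment at Y produces rotation L₁/(3EI) + L₂/(3EI) = 4.5/EI.
Compatibility: M_Y·(L₁+L₂)/(3EI) = θ_0, giving M_Y = 139.2 kN·m (hogging).
Span XY, ΣM about X with M_Y applied at Y: R_Y^{XY}·9.5 = 447.8 + 139.2, so R_Y^{XY} = 61.8 kN and R_X = 125.8 − 61.8 = 64 kN.
Span YZ, ΣM about Z: R_Y^{YZ}·4 = 64 + 139.2, so R_Y^{YZ} = 50.81 kN and R_Z = 24 − 50.81 = -26.81 kN.
R_Y = 61.8 + 50.81 = 112.6 kN.

R_Y = 112.6 kN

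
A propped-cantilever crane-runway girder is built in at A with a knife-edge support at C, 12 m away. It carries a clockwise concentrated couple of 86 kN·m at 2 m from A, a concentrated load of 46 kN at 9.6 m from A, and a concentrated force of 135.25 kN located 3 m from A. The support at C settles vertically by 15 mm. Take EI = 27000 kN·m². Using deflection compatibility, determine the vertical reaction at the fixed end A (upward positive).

Take the reaction at C as the redundant and release it; the primary structure is a cantilever fixed at A.
Deflection at C on the released cantilever, summing each load's contribution:
  clockwise couple 86 at a = 2: M₀a(2L − a)/(2EI) = 1892/EI
  point load 46 at a = 9.6: Pa²(3L − a)/(6EI) = 18653/EI
  point load 135.25 at a = 3: Pa²(3L − a)/(6EI) = 6695/EI
  δ_0 = 27240/EI
Flexibility coefficient — unit upward force at C: δ_{CC} = L³/(3EI) = 576/EI.
With EI = 27000 kN·m²: δ_0 = 1.0089 m and δ_{CC} = 0.021333 m/kN.
Compatibility — the beam at C must follow the support down by 0.015 m: δ_0 − R_C·δ_{CC} = 0.015, so R_C = (1.0089 − 0.015)/0.021333 = 46.59 kN.
Vertical equilibrium: R_A = ΣP − R_C = 181.2 − 46.59 = 134.7 kN.

R_A = 134.7 kN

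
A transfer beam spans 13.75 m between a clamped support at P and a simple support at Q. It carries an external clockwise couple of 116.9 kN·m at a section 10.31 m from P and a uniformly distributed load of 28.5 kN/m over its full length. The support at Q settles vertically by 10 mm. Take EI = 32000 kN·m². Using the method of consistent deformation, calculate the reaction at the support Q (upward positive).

Release the roller at Q. Primary structure: cantilever fixed at P.
Deflection at Q on the released cantilever, summing each load's contribution:
  clockwise couple 116.9 at a = 10.31: M₀a(2L − a)/(2EI) = 10359/EI
  UDL 28.5: wL⁴/(8EI) = 127340/EI
  δ_0 = 137699/EI
Flexibility coefficient — unit upward force at Q: δ_{QQ} = L³/(3EI) = 866.5/EI.
With EI = 32000 kN·m²: δ_0 = 4.3031 m and δ_{QQ} = 0.027079 m/kN.
Compatibility — the beam at Q must follow the support down by 0.01 m: δ_0 − R_Q·δ_{QQ} = 0.01, so R_Q = (4.3031 − 0.01)/0.027079 = 158.5 kN.

R_Q = 158.5 kN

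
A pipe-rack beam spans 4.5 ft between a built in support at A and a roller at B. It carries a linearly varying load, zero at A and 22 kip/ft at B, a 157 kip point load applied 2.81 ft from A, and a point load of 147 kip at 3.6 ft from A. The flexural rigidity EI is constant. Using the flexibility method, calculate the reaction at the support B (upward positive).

R_B = 203.4 kip

Choose R_B as the redundant. The primary structure is the cantilever fixed at A.
Primary-structure tip deflection at B by superposition:
  triangular load, peak 22 at the free end: 11w₀L⁴/(120EI) = 827/EI
  point load 157 at a = 2.81: Pa²(3L − a)/(6EI) = 2209/EI
  point load 147 at a = 3.6: Pa²(3L − a)/(6EI) = 3143/EI
  δ_0 = 6179/EI
Tip deflection under a unit load at B: L³/(3EI) = 30.38/EI.
The prop prevents deflection at B: R_B = δ_0/δ_{BB} = 6179/30.38 = 203.4 kip.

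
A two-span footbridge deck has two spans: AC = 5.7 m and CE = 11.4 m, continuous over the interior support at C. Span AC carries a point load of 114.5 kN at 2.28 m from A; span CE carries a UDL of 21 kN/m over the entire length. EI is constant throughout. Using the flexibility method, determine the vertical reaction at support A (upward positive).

Take M_C as the redundant. Released structure: two simple spans AC and CE with a hinge at C.
End slopes at the hinge C, treating each span as simply supported:
  span AC: point load 114.5 at a = 2.28: Pab(L + a)/(6LEI) = 208.3/EI
  span CE: UDL 21: wL³/(24EI) = 1296/EI
  relative rotation θ_0 = (208.3 + 1296)/EI = 1505/EI
A unit hogging moment at C produces rotation L₁/(3EI) + L₂/(3EI) = 5.7/EI.
Slope continuity at C: θ_0 = M_C·5.7/EI, so M_C = 1505/5.7 = 264 kN·m (hogging).
Span AC, ΣM about A with M_C applied at C: R_C^{AC}·5.7 = 261.1 + 264, so R_C^{AC} = 92.11 kN and R_A = 114.5 − 92.11 = 22.39 kN.

R_A = 22.39 kN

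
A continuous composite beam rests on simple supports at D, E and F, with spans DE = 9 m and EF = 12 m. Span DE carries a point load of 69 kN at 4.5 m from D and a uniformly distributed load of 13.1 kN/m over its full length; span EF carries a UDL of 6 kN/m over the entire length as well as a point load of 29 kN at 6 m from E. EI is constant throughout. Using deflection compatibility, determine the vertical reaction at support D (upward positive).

Release continuity at E by inserting a hinge; the redundant is the internal moment M_E. The primary structure is two simply-supported spans DE and EF.
Rotations at E on the released spans (each span's end-slope, ×1/EI):
  span DE: point load 69 at a = 4.5: Pab(L + a)/(6LEI) = 349.3/EI
  span DE: UDL 13.1: wL³/(24EI) = 397.9/EI
  span EF: UDL 6: wL³/(24EI) = 432/EI
  span EF: point load 29 at a = 6: Pab(L + b)/(6LEI) = 261/EI
  relative rotation θ_0 = (747.2 + 693)/EI = 1440/EI
A unit hogging moment at E produces rotation L₁/(3EI) + L₂/(3EI) = 7/EI.
Compatibility: M_E·(L₁+L₂)/(3EI) = θ_0, giving M_E = 205.7 kN·m (hogging).
Span DE, ΣM about D with M_E applied at E: R_E^{DE}·9 = 841 + 205.7, so R_E^{DE} = 116.3 kN and R_D = 186.9 − 116.3 = 70.59 kN.

R_D = 70.59 kN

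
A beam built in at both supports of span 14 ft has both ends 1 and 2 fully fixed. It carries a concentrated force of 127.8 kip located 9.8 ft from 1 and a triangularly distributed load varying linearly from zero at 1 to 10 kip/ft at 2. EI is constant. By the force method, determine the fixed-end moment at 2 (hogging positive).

M_2 = 361 kip·ft

Release both end moments; the primary structure is a simply-supported span 12 with redundants M_1 and M_2.
Simple-span end rotations at 1 and 2 under the given loads:
  at 1: point load 127.8 at a = 9.8: Pab(L + b)/(6LEI) = 1140/EI
  at 2: point load 127.8 at a = 9.8: Pab(L + a)/(6LEI) = 1490/EI
  at 1: triangular load, peak 10: 7w₀L³/(360EI) = 533.6/EI
  at 2: triangular load, peak 10: w₀L³/(45EI) = 609.8/EI
  θ_10 = 1673/EI,  θ_20 = 2100/EI
Flexibility coefficients: a unit moment at one end gives L/(3EI) there and L/(6EI) at the far end, so f₁₁ = f₂₂ = 4.667/EI and f₁₂ = f₂₁ = 2.333/EI.
Compatibility — zero rotation at each built-in end:
  4.667 M_1 + 2.333 M_2 = 1673
  2.333 M_1 + 4.667 M_2 = 2100
Solving the pair gives M_1 = 178.1 kip·ft and M_2 = 361 kip·ft (hogging).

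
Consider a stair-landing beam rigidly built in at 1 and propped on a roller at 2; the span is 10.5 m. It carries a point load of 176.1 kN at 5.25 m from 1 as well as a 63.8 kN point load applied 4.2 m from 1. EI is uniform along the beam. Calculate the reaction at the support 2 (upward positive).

Choose R_2 as the redundant. The primary structure is the cantilever fixed at 1.
Deflection at 2 on the released cantilever, summing each load's contribution:
  point load 176.1 at a = 5.25: Pa²(3L − a)/(6EI) = 21235/EI
  point load 63.8 at a = 4.2: Pa²(3L − a)/(6EI) = 5121/EI
  δ_0 = 26356/EI
Tip deflection under a unit load at 2: L³/(3EI) = 385.9/EI.
The prop prevents deflection at 2: R_2 = δ_0/δ_{22} = 26356/385.9 = 68.3 kN.

R_2 = 68.3 kN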